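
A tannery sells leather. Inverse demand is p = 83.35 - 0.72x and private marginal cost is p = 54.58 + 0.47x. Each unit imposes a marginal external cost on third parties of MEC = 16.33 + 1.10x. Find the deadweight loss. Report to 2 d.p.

Market equilibrium (private): 54.58 + 0.47x = 83.35 - 0.72x → x_m = 24.1765.
Social marginal cost = private MC + MEC = 70.91 + 1.57x.
Set SMC = demand: 70.91 + 1.57x = 83.35 - 0.72x → x* = 5.4323.
Between x* and x_m the wedge SMC − demand runs linearly from 0 to MEC(x_m), so the loss is a triangle.
DWL = ½ × 18.7442 × 42.9241 = 402.2890.

DWL = 402.29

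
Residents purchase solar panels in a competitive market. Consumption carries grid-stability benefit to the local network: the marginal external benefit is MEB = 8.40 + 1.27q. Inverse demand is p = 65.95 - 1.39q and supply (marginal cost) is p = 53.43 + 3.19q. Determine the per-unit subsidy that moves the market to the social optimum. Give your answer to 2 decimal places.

subsidy = 16.43 per unit

Social marginal benefit = demand + MEB = 74.35 - 0.12q.
Set SMB = MC: 74.35 - 0.12q = 53.43 + 3.19q → q* = 6.3202.
The Pigouvian subsidy equals MEB at q*: 8.40 + 1.27×6.3202 = 16.4267.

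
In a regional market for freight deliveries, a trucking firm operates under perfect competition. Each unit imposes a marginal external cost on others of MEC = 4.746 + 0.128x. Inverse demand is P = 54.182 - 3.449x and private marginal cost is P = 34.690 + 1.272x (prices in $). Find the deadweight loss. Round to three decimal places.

Market equilibrium (private): 34.690 + 1.272x = 54.182 - 3.449x → x_m = 4.1288.
Social marginal cost = private MC + MEC = 39.436 + 1.400x.
Set SMC = demand: 39.436 + 1.400x = 54.182 - 3.449x → x* = 3.0410.
The loss is the area between SMC and demand from x* to x_m; with linear curves that's a triangle of height MEC(x_m).
DWL = ½ × 1.0878 × 5.2745 = 2.8688.

DWL = $2.869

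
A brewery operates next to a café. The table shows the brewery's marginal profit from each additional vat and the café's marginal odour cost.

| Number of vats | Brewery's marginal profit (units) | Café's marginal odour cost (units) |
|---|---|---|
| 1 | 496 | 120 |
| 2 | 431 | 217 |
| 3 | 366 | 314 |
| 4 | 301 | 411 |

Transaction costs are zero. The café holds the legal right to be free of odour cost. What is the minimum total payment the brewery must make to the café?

Efficient level: marginal profit ≥ marginal odour cost through level 3, so k* = 3.
With the café holding the right, the brewery must at least compensate total damage at k*: 120 + 217 + 314 = 651.

651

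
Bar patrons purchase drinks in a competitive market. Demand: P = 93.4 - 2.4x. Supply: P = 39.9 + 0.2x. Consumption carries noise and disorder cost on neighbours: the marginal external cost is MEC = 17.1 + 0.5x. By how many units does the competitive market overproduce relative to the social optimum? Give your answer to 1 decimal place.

Market equilibrium (private): 39.9 + 0.2x = 93.4 - 2.4x → x_m = 20.5769.
Social marginal benefit = demand − MEC = 76.3 - 2.9x.
Set SMB = MC: 76.3 - 2.9x = 39.9 + 0.2x → x* = 11.7419.
Gap = |20.5769 − 11.7419| = 8.8350.

8.8 units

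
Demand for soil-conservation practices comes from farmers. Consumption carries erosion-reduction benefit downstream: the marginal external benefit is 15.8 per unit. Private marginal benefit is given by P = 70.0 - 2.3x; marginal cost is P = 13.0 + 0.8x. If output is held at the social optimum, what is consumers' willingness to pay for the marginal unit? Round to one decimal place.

Social marginal benefit = demand + MEB = 85.8 - 2.3x.
Set SMB = MC: 85.8 - 2.3x = 13.0 + 0.8x → x* = 23.4839.
Consumer price on the demand curve at x*: 70.0 − 2.3×23.4839 = 15.9870.

P = 16.0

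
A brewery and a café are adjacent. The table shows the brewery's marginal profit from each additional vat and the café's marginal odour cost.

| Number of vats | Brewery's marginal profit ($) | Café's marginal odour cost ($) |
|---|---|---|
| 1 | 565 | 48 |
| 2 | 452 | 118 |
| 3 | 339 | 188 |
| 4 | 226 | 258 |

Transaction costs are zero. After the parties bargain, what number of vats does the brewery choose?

Bargaining reaches the level where marginal profit last exceeds marginal odour cost.
That holds through level 3 (339 ≥ 188) but not at 4 (226 < 258).

3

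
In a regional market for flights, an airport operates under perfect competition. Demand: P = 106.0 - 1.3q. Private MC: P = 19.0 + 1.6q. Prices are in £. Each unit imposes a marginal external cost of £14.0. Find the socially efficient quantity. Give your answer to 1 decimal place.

q* = 25.2

Social marginal cost = private MC + MEC = 33.0 + 1.6q.
Set SMC = demand: 33.0 + 1.6q = 106.0 - 1.3q → q* = 25.1724.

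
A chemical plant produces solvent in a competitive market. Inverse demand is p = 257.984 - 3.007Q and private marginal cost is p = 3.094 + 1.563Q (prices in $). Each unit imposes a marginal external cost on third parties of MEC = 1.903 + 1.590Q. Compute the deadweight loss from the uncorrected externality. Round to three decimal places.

Market equilibrium (private): 3.094 + 1.563Q = 257.984 - 3.007Q → Q_m = 55.7746.
Social marginal cost = private MC + MEC = 4.997 + 3.153Q.
Set SMC = demand: 4.997 + 3.153Q = 257.984 - 3.007Q → Q* = 41.0693.
The welfare-loss triangle has base |Q_m − Q*| and height MEC(Q_m) (the vertical gap between SMC and demand is zero at Q* and MEC at Q_m).
DWL = ½ × 14.7053 × 90.5846 = 666.0369.

DWL = $666.037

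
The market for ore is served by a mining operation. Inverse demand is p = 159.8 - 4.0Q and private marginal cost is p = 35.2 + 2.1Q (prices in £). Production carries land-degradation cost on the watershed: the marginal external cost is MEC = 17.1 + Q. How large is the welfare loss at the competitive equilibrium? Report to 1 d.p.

Market equilibrium (private): 35.2 + 2.1Q = 159.8 - 4.0Q → Q_m = 20.4262.
Social marginal cost = private MC + MEC = 52.3 + 3.1Q.
Set SMC = demand: 52.3 + 3.1Q = 159.8 - 4.0Q → Q* = 15.1408.
The welfare-loss triangle has base |Q_m − Q*| and height MEC(Q_m) (the vertical gap between SMC and demand is zero at Q* and MEC at Q_m).
DWL = ½ × 5.2854 × 37.5262 = 99.1705.

DWL = £99.2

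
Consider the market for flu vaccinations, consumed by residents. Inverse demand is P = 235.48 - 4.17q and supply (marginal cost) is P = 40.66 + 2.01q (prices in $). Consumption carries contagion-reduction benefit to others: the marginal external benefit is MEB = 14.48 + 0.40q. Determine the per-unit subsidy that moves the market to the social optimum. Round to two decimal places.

subsidy = $28.96 per unit

Social marginal benefit = demand + MEB = 249.96 - 3.77q.
Set SMB = MC: 249.96 - 3.77q = 40.66 + 2.01q → q* = 36.2111.
The Pigouvian subsidy equals MEB at q*: 14.48 + 0.40×36.2111 = 28.9644.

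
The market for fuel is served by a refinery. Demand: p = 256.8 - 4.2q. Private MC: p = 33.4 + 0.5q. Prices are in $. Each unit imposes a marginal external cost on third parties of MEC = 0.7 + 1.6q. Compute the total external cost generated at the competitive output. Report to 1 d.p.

$1840.7

Market equilibrium (private): 33.4 + 0.5q = 256.8 - 4.2q → q_m = 47.5319.
Total external cost = ∫₀^{q_m} (0.7 + 1.6q) dq = 0.7×47.5319 + ½×1.6×47.5319² = 1840.6975.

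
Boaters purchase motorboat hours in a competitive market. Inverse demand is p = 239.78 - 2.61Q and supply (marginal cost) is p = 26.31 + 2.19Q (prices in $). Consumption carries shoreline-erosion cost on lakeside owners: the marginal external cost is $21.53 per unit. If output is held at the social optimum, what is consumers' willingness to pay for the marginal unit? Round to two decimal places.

Social marginal benefit = demand − MEC = 218.25 - 2.61Q.
Set SMB = MC: 218.25 - 2.61Q = 26.31 + 2.19Q → Q* = 39.9875.
Consumer price on the demand curve at Q*: 239.78 − 2.61×39.9875 = 135.4126.

P = $135.41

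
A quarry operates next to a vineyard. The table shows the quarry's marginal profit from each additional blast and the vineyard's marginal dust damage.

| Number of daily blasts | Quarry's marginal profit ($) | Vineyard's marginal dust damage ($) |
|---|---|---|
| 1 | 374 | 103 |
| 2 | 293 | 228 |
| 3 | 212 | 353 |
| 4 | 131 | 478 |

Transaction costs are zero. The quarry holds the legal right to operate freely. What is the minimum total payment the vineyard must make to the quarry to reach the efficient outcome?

$343

Left alone the quarry would choose level 4 (marginal profit stays positive).
Efficient level: k* = 2 (marginal profit ≥ marginal dust damage through 2).
The vineyard must at least cover the quarry's forgone profit from cutting 4→2: 212 + 131 = 343.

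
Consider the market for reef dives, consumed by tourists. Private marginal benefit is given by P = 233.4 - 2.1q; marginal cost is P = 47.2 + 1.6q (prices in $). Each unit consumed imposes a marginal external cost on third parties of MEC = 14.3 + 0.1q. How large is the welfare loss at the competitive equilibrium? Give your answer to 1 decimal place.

Market equilibrium (private): 47.2 + 1.6q = 233.4 - 2.1q → q_m = 50.3243.
Social marginal benefit = demand − MEC = 219.1 - 2.2q.
Set SMB = MC: 219.1 - 2.2q = 47.2 + 1.6q → q* = 45.2368.
Between q* and q_m the wedge MC − SMB runs linearly from 0 to MEC(q_m), so the loss is a triangle.
DWL = ½ × 5.0875 × 19.3324 = 49.1768.

DWL = $49.2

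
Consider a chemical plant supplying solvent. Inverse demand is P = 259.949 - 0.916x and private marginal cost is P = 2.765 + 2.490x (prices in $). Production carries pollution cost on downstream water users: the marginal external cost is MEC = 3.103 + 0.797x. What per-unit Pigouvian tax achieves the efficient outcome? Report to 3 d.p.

Social marginal cost = private MC + MEC = 5.868 + 3.287x.
Set SMC = demand: 5.868 + 3.287x = 259.949 - 0.916x → x* = 60.4523.
The Pigouvian tax equals MEC at x*: 3.103 + 0.797×60.4523 = 51.2835.

tax = $51.283 per unit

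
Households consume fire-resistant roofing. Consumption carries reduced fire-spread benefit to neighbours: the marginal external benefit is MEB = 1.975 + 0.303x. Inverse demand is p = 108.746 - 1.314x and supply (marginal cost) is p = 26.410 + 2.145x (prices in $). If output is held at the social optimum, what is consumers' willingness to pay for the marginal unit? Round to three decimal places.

P = $73.643

Social marginal benefit = demand + MEB = 110.721 - 1.011x.
Set SMB = MC: 110.721 - 1.011x = 26.410 + 2.145x → x* = 26.7145.
Consumer price on the demand curve at x*: 108.746 − 1.314×26.7145 = 73.6431.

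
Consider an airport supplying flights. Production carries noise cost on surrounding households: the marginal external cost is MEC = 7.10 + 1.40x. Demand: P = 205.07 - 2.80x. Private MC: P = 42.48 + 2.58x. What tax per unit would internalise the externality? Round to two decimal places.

tax = 39.21 per unit

Social marginal cost = private MC + MEC = 49.58 + 3.98x.
Set SMC = demand: 49.58 + 3.98x = 205.07 - 2.80x → x* = 22.9336.
The Pigouvian tax equals MEC at x*: 7.10 + 1.40×22.9336 = 39.2070.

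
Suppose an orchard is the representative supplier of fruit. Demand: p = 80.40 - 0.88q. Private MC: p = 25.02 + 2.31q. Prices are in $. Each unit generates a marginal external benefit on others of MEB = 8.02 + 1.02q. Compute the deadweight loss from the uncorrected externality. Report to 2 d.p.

DWL = $152.52

Market equilibrium (private): 25.02 + 2.31q = 80.40 - 0.88q → q_m = 17.3605.
Social marginal cost = private MC − MEB = 17.00 + 1.29q.
Set SMC = demand: 17.00 + 1.29q = 80.40 - 0.88q → q* = 29.2166.
The loss is the area between SMC and demand from q* to q_m; with linear curves that's a triangle of height MEB(q_m).
DWL = ½ × 11.8561 × 25.7277 = 152.5151.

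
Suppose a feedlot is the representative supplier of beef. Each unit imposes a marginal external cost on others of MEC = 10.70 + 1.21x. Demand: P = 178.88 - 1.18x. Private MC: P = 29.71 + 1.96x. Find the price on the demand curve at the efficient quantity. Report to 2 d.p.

Social marginal cost = private MC + MEC = 40.41 + 3.17x.
Set SMC = demand: 40.41 + 3.17x = 178.88 - 1.18x → x* = 31.8322.
Consumer price on the demand curve at x*: 178.88 − 1.18×31.8322 = 141.3180.

P = 141.32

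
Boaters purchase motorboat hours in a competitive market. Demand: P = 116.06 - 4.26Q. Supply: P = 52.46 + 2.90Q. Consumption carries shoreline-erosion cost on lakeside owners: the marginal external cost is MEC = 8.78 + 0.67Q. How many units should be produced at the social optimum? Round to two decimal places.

Social marginal benefit = demand − MEC = 107.28 - 4.93Q.
Set SMB = MC: 107.28 - 4.93Q = 52.46 + 2.90Q → Q* = 7.0013.

Q* = 7.00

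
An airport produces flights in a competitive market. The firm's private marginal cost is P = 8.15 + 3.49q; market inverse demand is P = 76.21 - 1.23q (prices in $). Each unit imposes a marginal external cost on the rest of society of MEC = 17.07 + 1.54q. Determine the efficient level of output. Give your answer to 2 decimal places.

q* = 8.15

Social marginal cost = private MC + MEC = 25.22 + 5.03q.
Set SMC = demand: 25.22 + 5.03q = 76.21 - 1.23q → q* = 8.1454.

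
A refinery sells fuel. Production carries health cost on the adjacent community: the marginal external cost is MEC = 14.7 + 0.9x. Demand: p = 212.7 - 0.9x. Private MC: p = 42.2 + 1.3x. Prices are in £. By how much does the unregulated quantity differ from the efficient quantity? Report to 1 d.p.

27.2 units

Market equilibrium (private): 42.2 + 1.3x = 212.7 - 0.9x → x_m = 77.5000.
Social marginal cost = private MC + MEC = 56.9 + 2.2x.
Set SMC = demand: 56.9 + 2.2x = 212.7 - 0.9x → x* = 50.2581.
Gap = |77.5000 − 50.2581| = 27.2419.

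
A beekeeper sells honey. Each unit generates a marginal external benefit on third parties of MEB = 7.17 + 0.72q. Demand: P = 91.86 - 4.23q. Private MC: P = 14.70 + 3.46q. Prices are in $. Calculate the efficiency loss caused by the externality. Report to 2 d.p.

Market equilibrium (private): 14.70 + 3.46q = 91.86 - 4.23q → q_m = 10.0338.
Social marginal cost = private MC − MEB = 7.53 + 2.74q.
Set SMC = demand: 7.53 + 2.74q = 91.86 - 4.23q → q* = 12.0990.
The welfare-loss triangle has base |q_m − q*| and height MEB(q_m) (the vertical gap between SMC and demand is zero at q* and MEB at q_m).
DWL = ½ × 2.0652 × 14.3943 = 14.8636.

DWL = $14.86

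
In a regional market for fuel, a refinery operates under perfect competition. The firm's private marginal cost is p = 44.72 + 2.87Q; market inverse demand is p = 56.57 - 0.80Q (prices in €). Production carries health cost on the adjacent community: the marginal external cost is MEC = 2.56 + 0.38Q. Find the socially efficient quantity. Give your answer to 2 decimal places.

Social marginal cost = private MC + MEC = 47.28 + 3.25Q.
Set SMC = demand: 47.28 + 3.25Q = 56.57 - 0.80Q → Q* = 2.2938.

Q* = 2.29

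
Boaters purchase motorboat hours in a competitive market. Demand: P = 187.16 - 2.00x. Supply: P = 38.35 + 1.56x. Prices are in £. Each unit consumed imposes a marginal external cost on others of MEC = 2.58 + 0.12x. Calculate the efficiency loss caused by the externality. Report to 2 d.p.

Market equilibrium (private): 38.35 + 1.56x = 187.16 - 2.00x → x_m = 41.8006.
Social marginal benefit = demand − MEC = 184.58 - 2.12x.
Set SMB = MC: 184.58 - 2.12x = 38.35 + 1.56x → x* = 39.7364.
Between x* and x_m the wedge MC − SMB runs linearly from 0 to MEC(x_m), so the loss is a triangle.
DWL = ½ × 2.0642 × 7.5961 = 7.8399.

DWL = £7.84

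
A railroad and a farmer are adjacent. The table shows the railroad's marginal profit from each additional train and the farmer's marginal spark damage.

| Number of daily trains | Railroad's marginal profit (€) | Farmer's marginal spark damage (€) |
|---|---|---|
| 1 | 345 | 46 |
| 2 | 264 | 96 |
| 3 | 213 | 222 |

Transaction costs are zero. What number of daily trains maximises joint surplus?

2

Bargaining reaches the level where marginal profit last exceeds marginal spark damage.
That holds through level 2 (264 ≥ 96) but not at 3 (213 < 222).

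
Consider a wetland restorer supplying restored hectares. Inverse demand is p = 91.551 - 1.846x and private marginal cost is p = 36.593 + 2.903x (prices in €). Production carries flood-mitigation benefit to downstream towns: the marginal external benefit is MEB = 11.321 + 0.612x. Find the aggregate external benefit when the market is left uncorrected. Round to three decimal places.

Market equilibrium (private): 36.593 + 2.903x = 91.551 - 1.846x → x_m = 11.5725.
Total external benefit = ∫₀^{x_m} (11.321 + 0.612x) dx = 11.321×11.5725 + ½×0.612×11.5725² = 171.9926.

€171.993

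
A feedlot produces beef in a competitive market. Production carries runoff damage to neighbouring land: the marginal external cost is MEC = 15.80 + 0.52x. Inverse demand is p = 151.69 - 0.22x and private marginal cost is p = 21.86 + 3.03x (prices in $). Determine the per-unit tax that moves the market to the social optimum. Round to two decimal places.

tax = $31.53 per unit

Social marginal cost = private MC + MEC = 37.66 + 3.55x.
Set SMC = demand: 37.66 + 3.55x = 151.69 - 0.22x → x* = 30.2467.
The Pigouvian tax equals MEC at x*: 15.80 + 0.52×30.2467 = 31.5283.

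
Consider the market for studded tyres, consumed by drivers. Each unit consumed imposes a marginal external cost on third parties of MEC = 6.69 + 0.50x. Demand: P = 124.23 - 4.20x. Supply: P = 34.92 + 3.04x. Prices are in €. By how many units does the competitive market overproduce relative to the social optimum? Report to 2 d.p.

Market equilibrium (private): 34.92 + 3.04x = 124.23 - 4.20x → x_m = 12.3356.
Social marginal benefit = demand − MEC = 117.54 - 4.70x.
Set SMB = MC: 117.54 - 4.70x = 34.92 + 3.04x → x* = 10.6744.
Gap = |12.3356 − 10.6744| = 1.6612.

1.66 units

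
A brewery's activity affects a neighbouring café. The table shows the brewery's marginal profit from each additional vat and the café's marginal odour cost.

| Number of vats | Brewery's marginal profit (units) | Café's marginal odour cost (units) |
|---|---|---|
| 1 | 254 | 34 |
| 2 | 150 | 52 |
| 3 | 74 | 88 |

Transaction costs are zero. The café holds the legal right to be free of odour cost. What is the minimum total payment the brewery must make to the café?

Efficient level: marginal profit ≥ marginal odour cost through level 2, so k* = 2.
With the café holding the right, the brewery must at least compensate total damage at k*: 34 + 52 = 86.

86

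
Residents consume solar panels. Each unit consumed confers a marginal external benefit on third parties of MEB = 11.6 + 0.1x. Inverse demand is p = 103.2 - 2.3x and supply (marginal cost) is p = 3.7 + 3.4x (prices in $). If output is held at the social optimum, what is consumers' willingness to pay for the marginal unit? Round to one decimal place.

P = $57.6

Social marginal benefit = demand + MEB = 114.8 - 2.2x.
Set SMB = MC: 114.8 - 2.2x = 3.7 + 3.4x → x* = 19.8393.
Consumer price on the demand curve at x*: 103.2 − 2.3×19.8393 = 57.5696.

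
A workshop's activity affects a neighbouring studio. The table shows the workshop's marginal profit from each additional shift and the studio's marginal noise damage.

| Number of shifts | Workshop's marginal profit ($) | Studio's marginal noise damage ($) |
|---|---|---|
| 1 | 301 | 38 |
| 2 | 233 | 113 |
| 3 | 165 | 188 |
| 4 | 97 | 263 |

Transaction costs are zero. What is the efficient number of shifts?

Bargaining reaches the level where marginal profit last exceeds marginal noise damage.
That holds through level 2 (233 ≥ 113) but not at 3 (165 < 188).

2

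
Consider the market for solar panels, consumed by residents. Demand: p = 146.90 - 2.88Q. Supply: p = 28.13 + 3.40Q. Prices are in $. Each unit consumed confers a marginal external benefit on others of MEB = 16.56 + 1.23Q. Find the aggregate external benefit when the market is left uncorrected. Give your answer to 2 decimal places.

Market equilibrium (private): 28.13 + 3.40Q = 146.90 - 2.88Q → Q_m = 18.9124.
Total external benefit = ∫₀^{Q_m} (16.56 + 1.23Q) dQ = 16.56×18.9124 + ½×1.23×18.9124² = 533.1619.

$533.16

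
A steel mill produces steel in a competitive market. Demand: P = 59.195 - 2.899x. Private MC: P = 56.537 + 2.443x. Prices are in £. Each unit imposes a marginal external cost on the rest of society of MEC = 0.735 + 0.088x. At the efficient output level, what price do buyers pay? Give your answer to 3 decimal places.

P = £58.168

Social marginal cost = private MC + MEC = 57.272 + 2.531x.
Set SMC = demand: 57.272 + 2.531x = 59.195 - 2.899x → x* = 0.3541.
Consumer price on the demand curve at x*: 59.195 − 2.899×0.3541 = 58.1685.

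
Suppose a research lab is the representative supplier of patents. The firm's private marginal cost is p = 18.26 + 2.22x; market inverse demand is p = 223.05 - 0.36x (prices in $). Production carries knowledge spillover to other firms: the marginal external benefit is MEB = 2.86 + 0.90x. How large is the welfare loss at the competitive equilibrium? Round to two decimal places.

Market equilibrium (private): 18.26 + 2.22x = 223.05 - 0.36x → x_m = 79.3760.
Social marginal cost = private MC − MEB = 15.40 + 1.32x.
Set SMC = demand: 15.40 + 1.32x = 223.05 - 0.36x → x* = 123.6012.
The welfare-loss triangle has base |x_m − x*| and height MEB(x_m) (the vertical gap between SMC and demand is zero at x* and MEB at x_m).
DWL = ½ × 44.2252 × 74.2984 = 1642.9308.

DWL = $1642.93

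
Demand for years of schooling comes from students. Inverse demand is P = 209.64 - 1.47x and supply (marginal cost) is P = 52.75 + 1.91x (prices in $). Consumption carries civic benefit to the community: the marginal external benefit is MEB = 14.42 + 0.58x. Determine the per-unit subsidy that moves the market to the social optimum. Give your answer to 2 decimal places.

subsidy = $49.91 per unit

Social marginal benefit = demand + MEB = 224.06 - 0.89x.
Set SMB = MC: 224.06 - 0.89x = 52.75 + 1.91x → x* = 61.1821.
The Pigouvian subsidy equals MEB at x*: 14.42 + 0.58×61.1821 = 49.9056.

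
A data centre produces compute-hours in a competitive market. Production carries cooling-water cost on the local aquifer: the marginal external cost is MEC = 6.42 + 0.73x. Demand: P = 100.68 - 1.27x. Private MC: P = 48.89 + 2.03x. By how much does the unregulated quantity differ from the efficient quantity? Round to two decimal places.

Market equilibrium (private): 48.89 + 2.03x = 100.68 - 1.27x → x_m = 15.6939.
Social marginal cost = private MC + MEC = 55.31 + 2.76x.
Set SMC = demand: 55.31 + 2.76x = 100.68 - 1.27x → x* = 11.2581.
Gap = |15.6939 − 11.2581| = 4.4358.

4.44 units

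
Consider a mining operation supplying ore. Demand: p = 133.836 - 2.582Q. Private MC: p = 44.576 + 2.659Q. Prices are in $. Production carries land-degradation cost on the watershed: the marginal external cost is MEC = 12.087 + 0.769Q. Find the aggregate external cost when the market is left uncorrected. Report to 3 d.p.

Market equilibrium (private): 44.576 + 2.659Q = 133.836 - 2.582Q → Q_m = 17.0311.
Total external cost = ∫₀^{Q_m} (12.087 + 0.769Q) dQ = 12.087×17.0311 + ½×0.769×17.0311² = 317.3823.

$317.382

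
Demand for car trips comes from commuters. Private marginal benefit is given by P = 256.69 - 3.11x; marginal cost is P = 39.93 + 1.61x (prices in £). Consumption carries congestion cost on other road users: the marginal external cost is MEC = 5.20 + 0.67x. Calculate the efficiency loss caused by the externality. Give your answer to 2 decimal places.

Market equilibrium (private): 39.93 + 1.61x = 256.69 - 3.11x → x_m = 45.9237.
Social marginal benefit = demand − MEC = 251.49 - 3.78x.
Set SMB = MC: 251.49 - 3.78x = 39.93 + 1.61x → x* = 39.2505.
The loss is the area between SMB and MC from x* to x_m; with linear curves that's a triangle of height MEC(x_m).
DWL = ½ × 6.6732 × 35.9689 = 120.0138.

DWL = £120.01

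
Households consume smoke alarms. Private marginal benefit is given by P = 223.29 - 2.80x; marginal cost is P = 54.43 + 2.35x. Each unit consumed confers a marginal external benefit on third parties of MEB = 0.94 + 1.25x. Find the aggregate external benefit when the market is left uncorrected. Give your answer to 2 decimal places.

Market equilibrium (private): 54.43 + 2.35x = 223.29 - 2.80x → x_m = 32.7883.
Total external benefit = ∫₀^{x_m} (0.94 + 1.25x) dx = 0.94×32.7883 + ½×1.25×32.7883² = 702.7414.

702.74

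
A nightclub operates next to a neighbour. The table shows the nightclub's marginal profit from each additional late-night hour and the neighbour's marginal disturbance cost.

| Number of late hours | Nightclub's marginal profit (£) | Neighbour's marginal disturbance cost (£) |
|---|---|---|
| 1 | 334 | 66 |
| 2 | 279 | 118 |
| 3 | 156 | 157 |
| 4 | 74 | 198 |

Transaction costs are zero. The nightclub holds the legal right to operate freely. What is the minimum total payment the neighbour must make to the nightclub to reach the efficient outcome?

Left alone the nightclub would choose level 4 (marginal profit stays positive).
Efficient level: k* = 2 (marginal profit ≥ marginal disturbance cost through 2).
The neighbour must at least cover the nightclub's forgone profit from cutting 4→2: 156 + 74 = 230.

£230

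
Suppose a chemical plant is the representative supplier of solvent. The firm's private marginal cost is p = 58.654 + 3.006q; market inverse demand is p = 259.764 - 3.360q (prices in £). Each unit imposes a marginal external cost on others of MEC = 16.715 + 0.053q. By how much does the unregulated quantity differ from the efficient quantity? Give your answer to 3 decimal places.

Market equilibrium (private): 58.654 + 3.006q = 259.764 - 3.360q → q_m = 31.5913.
Social marginal cost = private MC + MEC = 75.369 + 3.059q.
Set SMC = demand: 75.369 + 3.059q = 259.764 - 3.360q → q* = 28.7264.
Gap = |31.5913 − 28.7264| = 2.8649.

2.865 units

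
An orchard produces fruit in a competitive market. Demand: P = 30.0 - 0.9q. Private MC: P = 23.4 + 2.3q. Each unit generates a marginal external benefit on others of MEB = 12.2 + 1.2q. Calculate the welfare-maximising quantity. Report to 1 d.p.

Social marginal cost = private MC − MEB = 11.2 + 1.1q.
Set SMC = demand: 11.2 + 1.1q = 30.0 - 0.9q → q* = 9.4000.

q* = 9.4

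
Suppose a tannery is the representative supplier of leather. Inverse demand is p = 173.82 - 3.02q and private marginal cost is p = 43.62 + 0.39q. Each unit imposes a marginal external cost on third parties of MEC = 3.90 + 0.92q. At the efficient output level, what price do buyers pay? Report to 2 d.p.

Social marginal cost = private MC + MEC = 47.52 + 1.31q.
Set SMC = demand: 47.52 + 1.31q = 173.82 - 3.02q → q* = 29.1686.
Consumer price on the demand curve at q*: 173.82 − 3.02×29.1686 = 85.7308.

P = 85.73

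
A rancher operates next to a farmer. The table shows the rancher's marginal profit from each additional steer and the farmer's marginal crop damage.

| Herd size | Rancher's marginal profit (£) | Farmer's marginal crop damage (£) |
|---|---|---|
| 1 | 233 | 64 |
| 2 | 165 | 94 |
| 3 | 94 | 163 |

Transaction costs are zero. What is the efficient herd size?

Bargaining reaches the level where marginal profit last exceeds marginal crop damage.
That holds through level 2 (165 ≥ 94) but not at 3 (94 < 163).

2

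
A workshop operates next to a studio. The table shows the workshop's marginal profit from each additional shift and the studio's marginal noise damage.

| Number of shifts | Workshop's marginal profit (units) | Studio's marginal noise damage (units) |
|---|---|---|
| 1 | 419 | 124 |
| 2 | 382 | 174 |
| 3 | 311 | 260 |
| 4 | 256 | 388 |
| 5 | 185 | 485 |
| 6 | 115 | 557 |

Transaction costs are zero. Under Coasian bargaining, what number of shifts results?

Bargaining reaches the level where marginal profit last exceeds marginal noise damage.
That holds through level 3 (311 ≥ 260) but not at 4 (256 < 388).

3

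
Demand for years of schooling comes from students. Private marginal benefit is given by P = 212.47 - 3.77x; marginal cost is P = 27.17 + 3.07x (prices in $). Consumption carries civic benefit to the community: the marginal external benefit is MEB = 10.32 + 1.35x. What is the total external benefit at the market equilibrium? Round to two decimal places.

$774.96

Market equilibrium (private): 27.17 + 3.07x = 212.47 - 3.77x → x_m = 27.0906.
Total external benefit = ∫₀^{x_m} (10.32 + 1.35x) dx = 10.32×27.0906 + ½×1.35×27.0906² = 774.9579.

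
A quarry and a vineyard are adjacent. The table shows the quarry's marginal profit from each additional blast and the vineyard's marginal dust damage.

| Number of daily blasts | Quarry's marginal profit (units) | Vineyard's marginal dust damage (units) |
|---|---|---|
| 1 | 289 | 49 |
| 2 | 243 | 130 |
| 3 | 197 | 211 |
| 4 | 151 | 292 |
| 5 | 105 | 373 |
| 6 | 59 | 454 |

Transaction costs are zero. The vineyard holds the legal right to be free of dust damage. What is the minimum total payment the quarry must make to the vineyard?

179

Efficient level: marginal profit ≥ marginal dust damage through level 2, so k* = 2.
With the vineyard holding the right, the quarry must at least compensate total damage at k*: 49 + 130 = 179.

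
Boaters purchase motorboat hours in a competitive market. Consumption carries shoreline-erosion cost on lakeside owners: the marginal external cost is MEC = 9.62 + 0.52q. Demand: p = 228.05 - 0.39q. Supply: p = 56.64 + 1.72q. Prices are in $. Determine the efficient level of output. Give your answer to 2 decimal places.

q* = 61.52

Social marginal benefit = demand − MEC = 218.43 - 0.91q.
Set SMB = MC: 218.43 - 0.91q = 56.64 + 1.72q → q* = 61.5171.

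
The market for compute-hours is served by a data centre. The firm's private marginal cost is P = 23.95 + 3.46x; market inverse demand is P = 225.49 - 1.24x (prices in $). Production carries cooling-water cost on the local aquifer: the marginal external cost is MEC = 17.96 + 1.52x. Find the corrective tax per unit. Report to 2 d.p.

tax = $62.82 per unit

Social marginal cost = private MC + MEC = 41.91 + 4.98x.
Set SMC = demand: 41.91 + 4.98x = 225.49 - 1.24x → x* = 29.5145.
The Pigouvian tax equals MEC at x*: 17.96 + 1.52×29.5145 = 62.8220.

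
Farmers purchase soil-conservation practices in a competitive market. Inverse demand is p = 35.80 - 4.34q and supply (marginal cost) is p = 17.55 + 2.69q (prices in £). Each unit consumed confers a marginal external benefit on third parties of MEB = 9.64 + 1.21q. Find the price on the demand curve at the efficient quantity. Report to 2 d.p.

Social marginal benefit = demand + MEB = 45.44 - 3.13q.
Set SMB = MC: 45.44 - 3.13q = 17.55 + 2.69q → q* = 4.7921.
Consumer price on the demand curve at q*: 35.80 − 4.34×4.7921 = 15.0023.

P = £15.00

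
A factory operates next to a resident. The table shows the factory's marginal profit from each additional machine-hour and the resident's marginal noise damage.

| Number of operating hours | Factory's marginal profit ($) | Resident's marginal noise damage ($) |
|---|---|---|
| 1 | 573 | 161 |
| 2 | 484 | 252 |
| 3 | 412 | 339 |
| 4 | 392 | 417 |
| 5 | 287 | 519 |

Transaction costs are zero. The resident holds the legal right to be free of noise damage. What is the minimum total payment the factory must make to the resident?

Efficient level: marginal profit ≥ marginal noise damage through level 3, so k* = 3.
With the resident holding the right, the factory must at least compensate total damage at k*: 161 + 252 + 339 = 752.

$752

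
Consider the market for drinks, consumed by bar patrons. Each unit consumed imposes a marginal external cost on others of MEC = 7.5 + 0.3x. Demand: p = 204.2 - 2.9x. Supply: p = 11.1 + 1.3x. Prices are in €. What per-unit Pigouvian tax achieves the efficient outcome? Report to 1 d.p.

tax = €19.9 per unit

Social marginal benefit = demand − MEC = 196.7 - 3.2x.
Set SMB = MC: 196.7 - 3.2x = 11.1 + 1.3x → x* = 41.2444.
The Pigouvian tax equals MEC at x*: 7.5 + 0.3×41.2444 = 19.8733.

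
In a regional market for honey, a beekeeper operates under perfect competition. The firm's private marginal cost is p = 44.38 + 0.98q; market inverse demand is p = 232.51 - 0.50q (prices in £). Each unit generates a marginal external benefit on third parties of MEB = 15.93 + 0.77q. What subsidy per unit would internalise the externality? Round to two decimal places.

Social marginal cost = private MC − MEB = 28.45 + 0.21q.
Set SMC = demand: 28.45 + 0.21q = 232.51 - 0.50q → q* = 287.4085.
The Pigouvian subsidy equals MEB at q*: 15.93 + 0.77×287.4085 = 237.2345.

subsidy = £237.23 per unit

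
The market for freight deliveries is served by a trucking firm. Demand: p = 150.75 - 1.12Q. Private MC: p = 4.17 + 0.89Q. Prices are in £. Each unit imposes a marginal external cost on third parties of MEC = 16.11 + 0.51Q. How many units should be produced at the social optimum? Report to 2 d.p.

Social marginal cost = private MC + MEC = 20.28 + 1.40Q.
Set SMC = demand: 20.28 + 1.40Q = 150.75 - 1.12Q → Q* = 51.7738.

Q* = 51.77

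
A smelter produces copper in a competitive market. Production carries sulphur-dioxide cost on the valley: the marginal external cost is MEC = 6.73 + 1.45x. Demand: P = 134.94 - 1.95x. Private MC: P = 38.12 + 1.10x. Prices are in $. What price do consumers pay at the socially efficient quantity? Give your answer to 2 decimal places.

P = $95.90

Social marginal cost = private MC + MEC = 44.85 + 2.55x.
Set SMC = demand: 44.85 + 2.55x = 134.94 - 1.95x → x* = 20.0200.
Consumer price on the demand curve at x*: 134.94 − 1.95×20.0200 = 95.9010.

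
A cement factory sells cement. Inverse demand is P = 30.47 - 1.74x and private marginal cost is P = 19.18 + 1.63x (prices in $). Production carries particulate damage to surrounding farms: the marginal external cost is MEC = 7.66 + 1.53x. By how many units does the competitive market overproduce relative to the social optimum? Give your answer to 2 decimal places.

2.61 units

Market equilibrium (private): 19.18 + 1.63x = 30.47 - 1.74x → x_m = 3.3501.
Social marginal cost = private MC + MEC = 26.84 + 3.16x.
Set SMC = demand: 26.84 + 3.16x = 30.47 - 1.74x → x* = 0.7408.
Gap = |3.3501 − 0.7408| = 2.6093.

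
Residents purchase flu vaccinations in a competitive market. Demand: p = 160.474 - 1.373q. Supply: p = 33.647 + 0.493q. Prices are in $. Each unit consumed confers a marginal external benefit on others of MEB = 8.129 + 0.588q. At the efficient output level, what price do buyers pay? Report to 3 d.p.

P = $15.486

Social marginal benefit = demand + MEB = 168.603 - 0.785q.
Set SMB = MC: 168.603 - 0.785q = 33.647 + 0.493q → q* = 105.5994.
Consumer price on the demand curve at q*: 160.474 − 1.373×105.5994 = 15.4860.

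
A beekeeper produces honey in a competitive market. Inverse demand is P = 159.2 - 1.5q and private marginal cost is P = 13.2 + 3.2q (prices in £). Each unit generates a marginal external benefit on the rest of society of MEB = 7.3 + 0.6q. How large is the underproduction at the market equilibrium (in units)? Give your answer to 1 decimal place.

Market equilibrium (private): 13.2 + 3.2q = 159.2 - 1.5q → q_m = 31.0638.
Social marginal cost = private MC − MEB = 5.9 + 2.6q.
Set SMC = demand: 5.9 + 2.6q = 159.2 - 1.5q → q* = 37.3902.
Gap = |31.0638 − 37.3902| = 6.3264.

6.3 units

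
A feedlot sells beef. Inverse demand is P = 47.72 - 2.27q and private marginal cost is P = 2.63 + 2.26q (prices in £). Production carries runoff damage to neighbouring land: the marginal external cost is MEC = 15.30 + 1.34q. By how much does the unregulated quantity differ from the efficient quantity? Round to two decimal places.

Market equilibrium (private): 2.63 + 2.26q = 47.72 - 2.27q → q_m = 9.9536.
Social marginal cost = private MC + MEC = 17.93 + 3.60q.
Set SMC = demand: 17.93 + 3.60q = 47.72 - 2.27q → q* = 5.0750.
Gap = |9.9536 − 5.0750| = 4.8786.

4.88 units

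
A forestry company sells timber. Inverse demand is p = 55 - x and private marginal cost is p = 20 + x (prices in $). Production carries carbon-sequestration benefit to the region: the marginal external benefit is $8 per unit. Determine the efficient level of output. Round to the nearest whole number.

x* = 22

Social marginal cost = private MC − MEB = 12 + x.
Set SMC = demand: 12 + x = 55 - x → x* = 21.5000.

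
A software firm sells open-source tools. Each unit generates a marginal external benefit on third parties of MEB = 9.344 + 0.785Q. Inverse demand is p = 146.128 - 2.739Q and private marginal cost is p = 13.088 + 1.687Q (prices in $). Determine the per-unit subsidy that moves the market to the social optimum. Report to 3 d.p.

subsidy = $40.042 per unit

Social marginal cost = private MC − MEB = 3.744 + 0.902Q.
Set SMC = demand: 3.744 + 0.902Q = 146.128 - 2.739Q → Q* = 39.1057.
The Pigouvian subsidy equals MEB at Q*: 9.344 + 0.785×39.1057 = 40.0420.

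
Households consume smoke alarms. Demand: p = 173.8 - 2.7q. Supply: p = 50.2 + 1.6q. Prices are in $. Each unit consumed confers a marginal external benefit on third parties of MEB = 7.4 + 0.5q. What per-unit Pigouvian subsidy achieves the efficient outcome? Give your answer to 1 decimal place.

Social marginal benefit = demand + MEB = 181.2 - 2.2q.
Set SMB = MC: 181.2 - 2.2q = 50.2 + 1.6q → q* = 34.4737.
The Pigouvian subsidy equals MEB at q*: 7.4 + 0.5×34.4737 = 24.6369.

subsidy = $24.6 per unit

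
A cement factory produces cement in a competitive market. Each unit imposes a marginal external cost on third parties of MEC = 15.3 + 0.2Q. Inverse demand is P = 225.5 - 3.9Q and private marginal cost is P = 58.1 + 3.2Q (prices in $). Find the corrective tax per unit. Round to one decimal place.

tax = $19.5 per unit

Social marginal cost = private MC + MEC = 73.4 + 3.4Q.
Set SMC = demand: 73.4 + 3.4Q = 225.5 - 3.9Q → Q* = 20.8356.
The Pigouvian tax equals MEC at Q*: 15.3 + 0.2×20.8356 = 19.4671.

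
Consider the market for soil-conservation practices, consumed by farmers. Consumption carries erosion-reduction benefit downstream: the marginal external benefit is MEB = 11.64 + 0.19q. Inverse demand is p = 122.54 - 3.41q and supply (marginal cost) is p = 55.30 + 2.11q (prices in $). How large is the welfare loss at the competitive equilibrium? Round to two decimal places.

DWL = $18.27

Market equilibrium (private): 55.30 + 2.11q = 122.54 - 3.41q → q_m = 12.1812.
Social marginal benefit = demand + MEB = 134.18 - 3.22q.
Set SMB = MC: 134.18 - 3.22q = 55.30 + 2.11q → q* = 14.7992.
Height of the DWL triangle at q_m is SMB(q_m) − MC(q_m) = MEB(q_m) = 13.9544.
DWL = ½ × 2.6180 × 13.9544 = 18.2663.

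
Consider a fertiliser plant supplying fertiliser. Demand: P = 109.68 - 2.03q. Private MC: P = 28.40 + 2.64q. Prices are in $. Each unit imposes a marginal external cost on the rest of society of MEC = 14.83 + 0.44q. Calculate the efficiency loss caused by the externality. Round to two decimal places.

Market equilibrium (private): 28.40 + 2.64q = 109.68 - 2.03q → q_m = 17.4047.
Social marginal cost = private MC + MEC = 43.23 + 3.08q.
Set SMC = demand: 43.23 + 3.08q = 109.68 - 2.03q → q* = 13.0039.
The welfare-loss triangle has base |q_m − q*| and height MEC(q_m) (the vertical gap between SMC and demand is zero at q* and MEC at q_m).
DWL = ½ × 4.4008 × 22.4881 = 49.4828.

DWL = $49.48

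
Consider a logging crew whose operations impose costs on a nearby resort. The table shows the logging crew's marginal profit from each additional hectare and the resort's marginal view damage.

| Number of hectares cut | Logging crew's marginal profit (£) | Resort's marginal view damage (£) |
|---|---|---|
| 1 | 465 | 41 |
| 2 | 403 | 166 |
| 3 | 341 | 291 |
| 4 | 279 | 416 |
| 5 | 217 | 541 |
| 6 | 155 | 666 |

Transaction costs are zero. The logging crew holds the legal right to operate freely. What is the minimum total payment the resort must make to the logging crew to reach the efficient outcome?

£651

Left alone the logging crew would choose level 6 (marginal profit stays positive).
Efficient level: k* = 3 (marginal profit ≥ marginal view damage through 3).
The resort must at least cover the logging crew's forgone profit from cutting 6→3: 279 + 217 + 155 = 651.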